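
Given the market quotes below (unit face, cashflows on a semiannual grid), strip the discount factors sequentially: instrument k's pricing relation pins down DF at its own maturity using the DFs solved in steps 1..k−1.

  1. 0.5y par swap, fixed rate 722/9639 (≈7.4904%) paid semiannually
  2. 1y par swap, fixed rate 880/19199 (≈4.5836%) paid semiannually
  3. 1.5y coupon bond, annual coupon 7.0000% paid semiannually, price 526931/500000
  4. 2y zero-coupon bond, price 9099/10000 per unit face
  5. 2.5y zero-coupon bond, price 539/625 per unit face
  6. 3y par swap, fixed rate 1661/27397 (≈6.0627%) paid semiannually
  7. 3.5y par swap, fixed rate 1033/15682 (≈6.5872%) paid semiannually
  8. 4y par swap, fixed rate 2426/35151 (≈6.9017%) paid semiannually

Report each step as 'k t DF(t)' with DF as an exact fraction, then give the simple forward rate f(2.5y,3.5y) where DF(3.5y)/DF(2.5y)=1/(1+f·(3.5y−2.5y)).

step 1 [0.5y] swap r/2=361/9639: DF=(1 − 361/9639·(0))/(1+361/9639) = 9639/10000 ≈ 0.963900
step 2 [1y] swap r/2=440/19199: DF=(1 − 440/19199·(0.963900))/(1+440/19199) = 239/250 ≈ 0.956000
step 3 [1.5y] bond c/2=7/200: DF=(526931/500000 − 7/200·(0.963900+0.956000))/(1+7/200) = 9533/10000 ≈ 0.953300
step 4 [2y] zero: DF = P = 9099/10000 ≈ 0.909900
step 5 [2.5y] zero: DF = P = 539/625 ≈ 0.862400
step 6 [3y] swap r/2=1661/54794: DF=(1 − 1661/54794·(0.963900+0.956000+0.953300+0.909900+0.862400))/(1+1661/54794) = 8339/10000 ≈ 0.833900
step 7 [3.5y] swap r/2=1033/31364: DF=(1 − 1033/31364·(0.963900+0.956000+0.953300+0.909900+0.862400+0.833900))/(1+1033/31364) = 3967/5000 ≈ 0.793400
step 8 [4y] swap r/2=1213/35151: DF=(1 − 1213/35151·(0.963900+0.956000+0.953300+0.909900+0.862400+0.833900+0.793400))/(1+1213/35151) = 3787/5000 ≈ 0.757400

1 1/2 9639/10000
2 1 239/250
3 3/2 9533/10000
4 2 9099/10000
5 5/2 539/625
6 3 8339/10000
7 7/2 3967/5000
8 4 3787/5000
f(2.5y,3.5y) = ((539/625)/(3967/5000) − 1)/(1) = 345/3967 ≈ 8.6967%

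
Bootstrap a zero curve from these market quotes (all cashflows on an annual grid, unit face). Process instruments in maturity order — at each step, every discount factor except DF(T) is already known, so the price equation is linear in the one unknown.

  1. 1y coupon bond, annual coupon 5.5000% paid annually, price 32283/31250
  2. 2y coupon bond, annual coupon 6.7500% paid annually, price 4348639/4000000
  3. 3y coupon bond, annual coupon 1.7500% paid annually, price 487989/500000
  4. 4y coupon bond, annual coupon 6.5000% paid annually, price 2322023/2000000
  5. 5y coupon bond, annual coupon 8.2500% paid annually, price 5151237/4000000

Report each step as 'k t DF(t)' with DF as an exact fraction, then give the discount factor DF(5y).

1 1 612/625
2 2 1913/2000
3 3 9259/10000
4 4 1831/2000
5 5 4509/5000
DF(5y) = 4509/5000 ≈ 0.901800

step 1 [1y] bond c/1=11/200: DF=(32283/31250 − 11/200·(0))/(1+11/200) = 612/625 ≈ 0.979200
step 2 [2y] bond c/1=27/400: DF=(4348639/4000000 − 27/400·(0.979200))/(1+27/400) = 1913/2000 ≈ 0.956500
step 3 [3y] bond c/1=7/400: DF=(487989/500000 − 7/400·(0.979200+0.956500))/(1+7/400) = 9259/10000 ≈ 0.925900
step 4 [4y] bond c/1=13/200: DF=(2322023/2000000 − 13/200·(0.979200+0.956500+0.925900))/(1+13/200) = 1831/2000 ≈ 0.915500
step 5 [5y] bond c/1=33/400: DF=(5151237/4000000 − 33/400·(0.979200+0.956500+0.925900+0.915500))/(1+33/400) = 4509/5000 ≈ 0.901800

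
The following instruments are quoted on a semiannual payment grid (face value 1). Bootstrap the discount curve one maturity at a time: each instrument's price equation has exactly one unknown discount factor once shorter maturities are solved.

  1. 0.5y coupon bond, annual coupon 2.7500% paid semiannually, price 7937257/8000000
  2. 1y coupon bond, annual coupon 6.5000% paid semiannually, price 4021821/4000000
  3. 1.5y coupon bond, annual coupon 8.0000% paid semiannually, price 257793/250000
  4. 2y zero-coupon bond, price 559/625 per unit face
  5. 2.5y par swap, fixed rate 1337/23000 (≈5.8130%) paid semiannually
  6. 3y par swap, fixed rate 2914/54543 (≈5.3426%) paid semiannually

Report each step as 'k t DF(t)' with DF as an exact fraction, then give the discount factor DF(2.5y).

1 1/2 9787/10000
2 1 943/1000
3 3/2 1147/1250
4 2 559/625
5 5/2 8663/10000
6 3 8543/10000
DF(2.5y) = 8663/10000 ≈ 0.866300

step 1 [0.5y] bond c/2=11/800: DF=(7937257/8000000 − 11/800·(0))/(1+11/800) = 9787/10000 ≈ 0.978700
step 2 [1y] bond c/2=13/400: DF=(4021821/4000000 − 13/400·(0.978700))/(1+13/400) = 943/1000 ≈ 0.943000
step 3 [1.5y] bond c/2=1/25: DF=(257793/250000 − 1/25·(0.978700+0.943000))/(1+1/25) = 1147/1250 ≈ 0.917600
step 4 [2y] zero: DF = P = 559/625 ≈ 0.894400
step 5 [2.5y] swap r/2=1337/46000: DF=(1 − 1337/46000·(0.978700+0.943000+0.917600+0.894400))/(1+1337/46000) = 8663/10000 ≈ 0.866300
step 6 [3y] swap r/2=1457/54543: DF=(1 − 1457/54543·(0.978700+0.943000+0.917600+0.894400+0.866300))/(1+1457/54543) = 8543/10000 ≈ 0.854300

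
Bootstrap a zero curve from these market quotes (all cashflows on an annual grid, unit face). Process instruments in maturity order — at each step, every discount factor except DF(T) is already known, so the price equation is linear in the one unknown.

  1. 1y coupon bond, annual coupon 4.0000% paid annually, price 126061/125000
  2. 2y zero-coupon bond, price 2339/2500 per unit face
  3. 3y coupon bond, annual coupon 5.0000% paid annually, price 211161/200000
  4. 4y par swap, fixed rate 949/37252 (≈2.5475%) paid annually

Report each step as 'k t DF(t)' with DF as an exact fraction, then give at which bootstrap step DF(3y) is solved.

step 1 [1y] bond c/1=1/25: DF=(126061/125000 − 1/25·(0))/(1+1/25) = 9697/10000 ≈ 0.969700
step 2 [2y] zero: DF = P = 2339/2500 ≈ 0.935600
step 3 [3y] bond c/1=1/20: DF=(211161/200000 − 1/20·(0.969700+0.935600))/(1+1/20) = 2287/2500 ≈ 0.914800
step 4 [4y] swap r/1=949/37252: DF=(1 − 949/37252·(0.969700+0.935600+0.914800))/(1+949/37252) = 9051/10000 ≈ 0.905100

1 1 9697/10000
2 2 2339/2500
3 3 2287/2500
4 4 9051/10000
DF(3y) is solved at step 3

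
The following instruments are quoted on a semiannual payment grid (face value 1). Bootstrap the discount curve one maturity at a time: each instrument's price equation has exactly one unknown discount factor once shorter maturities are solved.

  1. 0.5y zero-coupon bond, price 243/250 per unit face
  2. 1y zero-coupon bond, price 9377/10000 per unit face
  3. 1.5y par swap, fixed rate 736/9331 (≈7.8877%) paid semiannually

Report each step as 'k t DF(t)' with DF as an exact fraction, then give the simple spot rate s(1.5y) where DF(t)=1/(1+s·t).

step 1 [0.5y] zero: DF = P = 243/250 ≈ 0.972000
step 2 [1y] zero: DF = P = 9377/10000 ≈ 0.937700
step 3 [1.5y] swap r/2=368/9331: DF=(1 − 368/9331·(0.972000+0.937700))/(1+368/9331) = 556/625 ≈ 0.889600

1 1/2 243/250
2 1 9377/10000
3 3/2 556/625
s(1.5y) = (1/(556/625) − 1)/(3/2) = 23/278 ≈ 8.2734%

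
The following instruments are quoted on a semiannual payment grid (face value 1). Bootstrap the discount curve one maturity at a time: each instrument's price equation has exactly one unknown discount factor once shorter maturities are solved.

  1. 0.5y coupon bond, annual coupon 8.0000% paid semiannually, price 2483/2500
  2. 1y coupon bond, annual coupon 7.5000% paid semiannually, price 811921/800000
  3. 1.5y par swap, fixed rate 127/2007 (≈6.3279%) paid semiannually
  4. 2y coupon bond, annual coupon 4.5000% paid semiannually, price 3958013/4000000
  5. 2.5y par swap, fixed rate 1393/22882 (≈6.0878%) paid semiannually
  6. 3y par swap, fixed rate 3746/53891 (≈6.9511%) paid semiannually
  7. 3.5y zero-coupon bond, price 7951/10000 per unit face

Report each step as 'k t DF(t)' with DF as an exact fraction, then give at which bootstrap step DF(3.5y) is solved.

1 1/2 191/200
2 1 9437/10000
3 3/2 9111/10000
4 2 9059/10000
5 5/2 8607/10000
6 3 8127/10000
7 7/2 7951/10000
DF(3.5y) is solved at step 7

step 1 [0.5y] bond c/2=1/25: DF=(2483/2500 − 1/25·(0))/(1+1/25) = 191/200 ≈ 0.955000
step 2 [1y] bond c/2=3/80: DF=(811921/800000 − 3/80·(0.955000))/(1+3/80) = 9437/10000 ≈ 0.943700
step 3 [1.5y] swap r/2=127/4014: DF=(1 − 127/4014·(0.955000+0.943700))/(1+127/4014) = 9111/10000 ≈ 0.911100
step 4 [2y] bond c/2=9/400: DF=(3958013/4000000 − 9/400·(0.955000+0.943700+0.911100))/(1+9/400) = 9059/10000 ≈ 0.905900
step 5 [2.5y] swap r/2=1393/45764: DF=(1 − 1393/45764·(0.955000+0.943700+0.911100+0.905900))/(1+1393/45764) = 8607/10000 ≈ 0.860700
step 6 [3y] swap r/2=1873/53891: DF=(1 − 1873/53891·(0.955000+0.943700+0.911100+0.905900+0.860700))/(1+1873/53891) = 8127/10000 ≈ 0.812700
step 7 [3.5y] zero: DF = P = 7951/10000 ≈ 0.795100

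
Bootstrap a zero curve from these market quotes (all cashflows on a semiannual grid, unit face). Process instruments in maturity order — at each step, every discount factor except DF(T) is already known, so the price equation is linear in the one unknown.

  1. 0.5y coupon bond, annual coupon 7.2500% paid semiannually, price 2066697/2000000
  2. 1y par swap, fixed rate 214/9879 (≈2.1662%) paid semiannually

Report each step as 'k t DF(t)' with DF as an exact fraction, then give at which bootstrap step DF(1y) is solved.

step 1 [0.5y] bond c/2=29/800: DF=(2066697/2000000 − 29/800·(0))/(1+29/800) = 2493/2500 ≈ 0.997200
step 2 [1y] swap r/2=107/9879: DF=(1 − 107/9879·(0.997200))/(1+107/9879) = 4893/5000 ≈ 0.978600

1 1/2 2493/2500
2 1 4893/5000
DF(1y) is solved at step 2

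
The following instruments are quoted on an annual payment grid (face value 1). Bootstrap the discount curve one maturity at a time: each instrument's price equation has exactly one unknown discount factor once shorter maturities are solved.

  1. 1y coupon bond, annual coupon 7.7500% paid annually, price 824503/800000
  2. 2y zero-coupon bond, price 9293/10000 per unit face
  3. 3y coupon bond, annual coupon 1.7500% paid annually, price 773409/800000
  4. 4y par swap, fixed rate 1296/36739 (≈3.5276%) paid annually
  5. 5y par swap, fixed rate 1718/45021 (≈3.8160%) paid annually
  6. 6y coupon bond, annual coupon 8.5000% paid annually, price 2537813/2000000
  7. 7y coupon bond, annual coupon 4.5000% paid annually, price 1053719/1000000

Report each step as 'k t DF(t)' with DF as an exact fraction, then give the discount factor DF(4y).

1 1 1913/2000
2 2 9293/10000
3 3 9177/10000
4 4 544/625
5 5 4141/5000
6 6 1021/1250
7 7 7793/10000
DF(4y) = 544/625 ≈ 0.870400

step 1 [1y] bond c/1=31/400: DF=(824503/800000 − 31/400·(0))/(1+31/400) = 1913/2000 ≈ 0.956500
step 2 [2y] zero: DF = P = 9293/10000 ≈ 0.929300
step 3 [3y] bond c/1=7/400: DF=(773409/800000 − 7/400·(0.956500+0.929300))/(1+7/400) = 9177/10000 ≈ 0.917700
step 4 [4y] swap r/1=1296/36739: DF=(1 − 1296/36739·(0.956500+0.929300+0.917700))/(1+1296/36739) = 544/625 ≈ 0.870400
step 5 [5y] swap r/1=1718/45021: DF=(1 − 1718/45021·(0.956500+0.929300+0.917700+0.870400))/(1+1718/45021) = 4141/5000 ≈ 0.828200
step 6 [6y] bond c/1=17/200: DF=(2537813/2000000 − 17/200·(0.956500+0.929300+0.917700+0.870400+0.828200))/(1+17/200) = 1021/1250 ≈ 0.816800
step 7 [7y] bond c/1=9/200: DF=(1053719/1000000 − 9/200·(0.956500+0.929300+0.917700+0.870400+0.828200+0.816800))/(1+9/200) = 7793/10000 ≈ 0.779300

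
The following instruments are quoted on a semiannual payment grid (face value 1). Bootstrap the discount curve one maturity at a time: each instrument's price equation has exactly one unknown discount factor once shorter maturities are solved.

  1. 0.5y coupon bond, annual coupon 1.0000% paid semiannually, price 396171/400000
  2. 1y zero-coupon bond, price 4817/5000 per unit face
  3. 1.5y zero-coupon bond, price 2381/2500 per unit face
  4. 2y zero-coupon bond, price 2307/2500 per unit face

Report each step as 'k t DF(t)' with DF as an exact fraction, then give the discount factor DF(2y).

step 1 [0.5y] bond c/2=1/200: DF=(396171/400000 − 1/200·(0))/(1+1/200) = 1971/2000 ≈ 0.985500
step 2 [1y] zero: DF = P = 4817/5000 ≈ 0.963400
step 3 [1.5y] zero: DF = P = 2381/2500 ≈ 0.952400
step 4 [2y] zero: DF = P = 2307/2500 ≈ 0.922800

1 1/2 1971/2000
2 1 4817/5000
3 3/2 2381/2500
4 2 2307/2500
DF(2y) = 2307/2500 ≈ 0.922800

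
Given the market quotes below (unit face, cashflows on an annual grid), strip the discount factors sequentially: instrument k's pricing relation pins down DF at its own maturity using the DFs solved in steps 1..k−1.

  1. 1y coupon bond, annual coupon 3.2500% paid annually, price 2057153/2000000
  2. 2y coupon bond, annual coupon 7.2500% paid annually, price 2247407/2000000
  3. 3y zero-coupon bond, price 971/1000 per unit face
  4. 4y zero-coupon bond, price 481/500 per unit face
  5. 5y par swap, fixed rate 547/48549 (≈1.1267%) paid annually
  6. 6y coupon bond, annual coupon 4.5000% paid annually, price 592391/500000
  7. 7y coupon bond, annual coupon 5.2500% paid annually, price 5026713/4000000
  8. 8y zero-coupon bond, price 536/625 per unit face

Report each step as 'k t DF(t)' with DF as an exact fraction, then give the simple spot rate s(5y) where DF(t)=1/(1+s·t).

1 1 4981/5000
2 2 2451/2500
3 3 971/1000
4 4 481/500
5 5 9453/10000
6 6 9247/10000
7 7 9057/10000
8 8 536/625
s(5y) = (1/(9453/10000) − 1)/(5) = 547/47265 ≈ 1.1573%

step 1 [1y] bond c/1=13/400: DF=(2057153/2000000 − 13/400·(0))/(1+13/400) = 4981/5000 ≈ 0.996200
step 2 [2y] bond c/1=29/400: DF=(2247407/2000000 − 29/400·(0.996200))/(1+29/400) = 2451/2500 ≈ 0.980400
step 3 [3y] zero: DF = P = 971/1000 ≈ 0.971000
step 4 [4y] zero: DF = P = 481/500 ≈ 0.962000
step 5 [5y] swap r/1=547/48549: DF=(1 − 547/48549·(0.996200+0.980400+0.971000+0.962000))/(1+547/48549) = 9453/10000 ≈ 0.945300
step 6 [6y] bond c/1=9/200: DF=(592391/500000 − 9/200·(0.996200+0.980400+0.971000+0.962000+0.945300))/(1+9/200) = 9247/10000 ≈ 0.924700
step 7 [7y] bond c/1=21/400: DF=(5026713/4000000 − 21/400·(0.996200+0.980400+0.971000+0.962000+0.945300+0.924700))/(1+21/400) = 9057/10000 ≈ 0.905700
step 8 [8y] zero: DF = P = 536/625 ≈ 0.857600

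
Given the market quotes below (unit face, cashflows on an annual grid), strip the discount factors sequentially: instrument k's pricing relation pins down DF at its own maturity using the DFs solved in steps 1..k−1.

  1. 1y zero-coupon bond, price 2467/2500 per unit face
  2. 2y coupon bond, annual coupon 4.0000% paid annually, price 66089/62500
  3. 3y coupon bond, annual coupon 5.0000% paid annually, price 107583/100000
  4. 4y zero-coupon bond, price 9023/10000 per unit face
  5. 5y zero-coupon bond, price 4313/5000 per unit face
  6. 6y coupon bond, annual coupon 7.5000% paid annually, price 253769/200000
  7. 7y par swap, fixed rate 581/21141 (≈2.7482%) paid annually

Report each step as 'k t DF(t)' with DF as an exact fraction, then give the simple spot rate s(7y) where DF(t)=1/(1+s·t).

1 1 2467/2500
2 2 2447/2500
3 3 931/1000
4 4 9023/10000
5 5 4313/5000
6 6 8551/10000
7 7 8257/10000
s(7y) = (1/(8257/10000) − 1)/(7) = 249/8257 ≈ 3.0156%

step 1 [1y] zero: DF = P = 2467/2500 ≈ 0.986800
step 2 [2y] bond c/1=1/25: DF=(66089/62500 − 1/25·(0.986800))/(1+1/25) = 2447/2500 ≈ 0.978800
step 3 [3y] bond c/1=1/20: DF=(107583/100000 − 1/20·(0.986800+0.978800))/(1+1/20) = 931/1000 ≈ 0.931000
step 4 [4y] zero: DF = P = 9023/10000 ≈ 0.902300
step 5 [5y] zero: DF = P = 4313/5000 ≈ 0.862600
step 6 [6y] bond c/1=3/40: DF=(253769/200000 − 3/40·(0.986800+0.978800+0.931000+0.902300+0.862600))/(1+3/40) = 8551/10000 ≈ 0.855100
step 7 [7y] swap r/1=581/21141: DF=(1 − 581/21141·(0.986800+0.978800+0.931000+0.902300+0.862600+0.855100))/(1+581/21141) = 8257/10000 ≈ 0.825700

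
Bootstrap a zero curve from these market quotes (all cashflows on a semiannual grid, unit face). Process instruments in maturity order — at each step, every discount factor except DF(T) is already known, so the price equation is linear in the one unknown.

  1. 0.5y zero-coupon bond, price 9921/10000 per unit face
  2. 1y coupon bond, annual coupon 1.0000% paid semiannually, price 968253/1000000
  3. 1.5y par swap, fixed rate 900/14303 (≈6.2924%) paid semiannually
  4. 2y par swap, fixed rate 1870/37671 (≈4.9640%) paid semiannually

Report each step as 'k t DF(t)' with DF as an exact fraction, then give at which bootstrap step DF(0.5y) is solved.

step 1 [0.5y] zero: DF = P = 9921/10000 ≈ 0.992100
step 2 [1y] bond c/2=1/200: DF=(968253/1000000 − 1/200·(0.992100))/(1+1/200) = 1917/2000 ≈ 0.958500
step 3 [1.5y] swap r/2=450/14303: DF=(1 − 450/14303·(0.992100+0.958500))/(1+450/14303) = 91/100 ≈ 0.910000
step 4 [2y] swap r/2=935/37671: DF=(1 − 935/37671·(0.992100+0.958500+0.910000))/(1+935/37671) = 1813/2000 ≈ 0.906500

1 1/2 9921/10000
2 1 1917/2000
3 3/2 91/100
4 2 1813/2000
DF(0.5y) is solved at step 1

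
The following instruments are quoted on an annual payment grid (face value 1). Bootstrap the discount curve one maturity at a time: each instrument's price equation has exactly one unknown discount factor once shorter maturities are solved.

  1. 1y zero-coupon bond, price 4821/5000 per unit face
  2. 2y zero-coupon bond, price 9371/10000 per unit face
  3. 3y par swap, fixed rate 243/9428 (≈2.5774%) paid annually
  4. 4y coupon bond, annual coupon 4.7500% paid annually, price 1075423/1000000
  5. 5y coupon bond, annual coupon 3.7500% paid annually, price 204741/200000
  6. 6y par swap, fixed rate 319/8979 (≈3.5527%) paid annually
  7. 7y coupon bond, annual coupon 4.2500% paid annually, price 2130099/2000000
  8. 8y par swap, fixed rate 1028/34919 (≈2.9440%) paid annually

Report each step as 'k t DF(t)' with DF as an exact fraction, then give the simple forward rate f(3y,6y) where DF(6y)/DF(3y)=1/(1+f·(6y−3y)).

1 1 4821/5000
2 2 9371/10000
3 3 9271/10000
4 4 1123/1250
5 5 213/250
6 6 4043/5000
7 7 401/500
8 8 993/1250
f(3y,6y) = ((9271/10000)/(4043/5000) − 1)/(3) = 395/8086 ≈ 4.8850%

step 1 [1y] zero: DF = P = 4821/5000 ≈ 0.964200
step 2 [2y] zero: DF = P = 9371/10000 ≈ 0.937100
step 3 [3y] swap r/1=243/9428: DF=(1 − 243/9428·(0.964200+0.937100))/(1+243/9428) = 9271/10000 ≈ 0.927100
step 4 [4y] bond c/1=19/400: DF=(1075423/1000000 − 19/400·(0.964200+0.937100+0.927100))/(1+19/400) = 1123/1250 ≈ 0.898400
step 5 [5y] bond c/1=3/80: DF=(204741/200000 − 3/80·(0.964200+0.937100+0.927100+0.898400))/(1+3/80) = 213/250 ≈ 0.852000
step 6 [6y] swap r/1=319/8979: DF=(1 − 319/8979·(0.964200+0.937100+0.927100+0.898400+0.852000))/(1+319/8979) = 4043/5000 ≈ 0.808600
step 7 [7y] bond c/1=17/400: DF=(2130099/2000000 − 17/400·(0.964200+0.937100+0.927100+0.898400+0.852000+0.808600))/(1+17/400) = 401/500 ≈ 0.802000
step 8 [8y] swap r/1=1028/34919: DF=(1 − 1028/34919·(0.964200+0.937100+0.927100+0.898400+0.852000+0.808600+0.802000))/(1+1028/34919) = 993/1250 ≈ 0.794400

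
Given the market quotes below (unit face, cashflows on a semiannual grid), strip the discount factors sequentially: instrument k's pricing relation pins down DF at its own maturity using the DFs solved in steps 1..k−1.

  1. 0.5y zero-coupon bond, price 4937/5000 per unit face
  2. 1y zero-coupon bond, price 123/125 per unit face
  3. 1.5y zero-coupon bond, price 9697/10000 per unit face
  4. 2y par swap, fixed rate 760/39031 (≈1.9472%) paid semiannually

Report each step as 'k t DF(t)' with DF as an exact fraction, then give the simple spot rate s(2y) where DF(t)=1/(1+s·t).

step 1 [0.5y] zero: DF = P = 4937/5000 ≈ 0.987400
step 2 [1y] zero: DF = P = 123/125 ≈ 0.984000
step 3 [1.5y] zero: DF = P = 9697/10000 ≈ 0.969700
step 4 [2y] swap r/2=380/39031: DF=(1 − 380/39031·(0.987400+0.984000+0.969700))/(1+380/39031) = 481/500 ≈ 0.962000

1 1/2 4937/5000
2 1 123/125
3 3/2 9697/10000
4 2 481/500
s(2y) = (1/(481/500) − 1)/(2) = 19/962 ≈ 1.9751%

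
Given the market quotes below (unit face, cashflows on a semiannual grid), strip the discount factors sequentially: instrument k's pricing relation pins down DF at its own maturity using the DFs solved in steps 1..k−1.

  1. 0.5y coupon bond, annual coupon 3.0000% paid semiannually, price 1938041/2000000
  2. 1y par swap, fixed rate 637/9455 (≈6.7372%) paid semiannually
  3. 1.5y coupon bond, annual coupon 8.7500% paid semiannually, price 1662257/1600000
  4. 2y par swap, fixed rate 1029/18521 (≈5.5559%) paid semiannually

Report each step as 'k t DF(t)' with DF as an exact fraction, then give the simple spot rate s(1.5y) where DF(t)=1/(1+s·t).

step 1 [0.5y] bond c/2=3/200: DF=(1938041/2000000 − 3/200·(0))/(1+3/200) = 9547/10000 ≈ 0.954700
step 2 [1y] swap r/2=637/18910: DF=(1 − 637/18910·(0.954700))/(1+637/18910) = 9363/10000 ≈ 0.936300
step 3 [1.5y] bond c/2=7/160: DF=(1662257/1600000 − 7/160·(0.954700+0.936300))/(1+7/160) = 9161/10000 ≈ 0.916100
step 4 [2y] swap r/2=1029/37042: DF=(1 − 1029/37042·(0.954700+0.936300+0.916100))/(1+1029/37042) = 8971/10000 ≈ 0.897100

1 1/2 9547/10000
2 1 9363/10000
3 3/2 9161/10000
4 2 8971/10000
s(1.5y) = (1/(9161/10000) − 1)/(3/2) = 1678/27483 ≈ 6.1056%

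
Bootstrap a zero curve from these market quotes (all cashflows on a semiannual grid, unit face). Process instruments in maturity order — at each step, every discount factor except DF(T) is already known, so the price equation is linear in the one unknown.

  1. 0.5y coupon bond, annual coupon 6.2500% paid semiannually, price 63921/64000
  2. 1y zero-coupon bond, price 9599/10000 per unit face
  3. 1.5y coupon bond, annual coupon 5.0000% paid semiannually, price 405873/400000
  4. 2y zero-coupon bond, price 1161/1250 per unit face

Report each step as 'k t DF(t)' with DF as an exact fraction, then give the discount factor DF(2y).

step 1 [0.5y] bond c/2=1/32: DF=(63921/64000 − 1/32·(0))/(1+1/32) = 1937/2000 ≈ 0.968500
step 2 [1y] zero: DF = P = 9599/10000 ≈ 0.959900
step 3 [1.5y] bond c/2=1/40: DF=(405873/400000 − 1/40·(0.968500+0.959900))/(1+1/40) = 9429/10000 ≈ 0.942900
step 4 [2y] zero: DF = P = 1161/1250 ≈ 0.928800

1 1/2 1937/2000
2 1 9599/10000
3 3/2 9429/10000
4 2 1161/1250
DF(2y) = 1161/1250 ≈ 0.928800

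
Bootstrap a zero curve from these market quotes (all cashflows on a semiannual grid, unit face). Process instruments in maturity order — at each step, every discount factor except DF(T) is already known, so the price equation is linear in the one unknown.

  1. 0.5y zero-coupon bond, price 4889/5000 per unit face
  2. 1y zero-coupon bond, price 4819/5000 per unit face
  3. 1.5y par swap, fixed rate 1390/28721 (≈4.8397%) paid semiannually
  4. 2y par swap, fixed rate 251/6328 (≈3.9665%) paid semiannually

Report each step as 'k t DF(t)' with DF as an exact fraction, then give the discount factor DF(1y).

1 1/2 4889/5000
2 1 4819/5000
3 3/2 1861/2000
4 2 9247/10000
DF(1y) = 4819/5000 ≈ 0.963800

step 1 [0.5y] zero: DF = P = 4889/5000 ≈ 0.977800
step 2 [1y] zero: DF = P = 4819/5000 ≈ 0.963800
step 3 [1.5y] swap r/2=695/28721: DF=(1 − 695/28721·(0.977800+0.963800))/(1+695/28721) = 1861/2000 ≈ 0.930500
step 4 [2y] swap r/2=251/12656: DF=(1 − 251/12656·(0.977800+0.963800+0.930500))/(1+251/12656) = 9247/10000 ≈ 0.924700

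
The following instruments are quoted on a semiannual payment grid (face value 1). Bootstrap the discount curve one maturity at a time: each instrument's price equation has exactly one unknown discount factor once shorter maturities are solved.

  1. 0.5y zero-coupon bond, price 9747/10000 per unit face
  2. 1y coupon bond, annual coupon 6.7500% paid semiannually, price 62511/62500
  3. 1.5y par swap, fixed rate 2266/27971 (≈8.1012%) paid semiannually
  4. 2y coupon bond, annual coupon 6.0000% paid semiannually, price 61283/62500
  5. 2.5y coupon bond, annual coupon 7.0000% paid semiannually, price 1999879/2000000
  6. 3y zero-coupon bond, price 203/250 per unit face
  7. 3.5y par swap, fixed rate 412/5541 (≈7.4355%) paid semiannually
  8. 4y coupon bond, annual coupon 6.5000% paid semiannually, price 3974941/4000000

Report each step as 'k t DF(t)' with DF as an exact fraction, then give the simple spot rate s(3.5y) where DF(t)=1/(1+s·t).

step 1 [0.5y] zero: DF = P = 9747/10000 ≈ 0.974700
step 2 [1y] bond c/2=27/800: DF=(62511/62500 − 27/800·(0.974700))/(1+27/800) = 9357/10000 ≈ 0.935700
step 3 [1.5y] swap r/2=1133/27971: DF=(1 − 1133/27971·(0.974700+0.935700))/(1+1133/27971) = 8867/10000 ≈ 0.886700
step 4 [2y] bond c/2=3/100: DF=(61283/62500 − 3/100·(0.974700+0.935700+0.886700))/(1+3/100) = 1741/2000 ≈ 0.870500
step 5 [2.5y] bond c/2=7/200: DF=(1999879/2000000 − 7/200·(0.974700+0.935700+0.886700+0.870500))/(1+7/200) = 8421/10000 ≈ 0.842100
step 6 [3y] zero: DF = P = 203/250 ≈ 0.812000
step 7 [3.5y] swap r/2=206/5541: DF=(1 − 206/5541·(0.974700+0.935700+0.886700+0.870500+0.842100+0.812000))/(1+206/5541) = 3867/5000 ≈ 0.773400
step 8 [4y] bond c/2=13/400: DF=(3974941/4000000 − 13/400·(0.974700+0.935700+0.886700+0.870500+0.842100+0.812000+0.773400))/(1+13/400) = 3853/5000 ≈ 0.770600

1 1/2 9747/10000
2 1 9357/10000
3 3/2 8867/10000
4 2 1741/2000
5 5/2 8421/10000
6 3 203/250
7 7/2 3867/5000
8 4 3853/5000
s(3.5y) = (1/(3867/5000) − 1)/(7/2) = 2266/27069 ≈ 8.3712%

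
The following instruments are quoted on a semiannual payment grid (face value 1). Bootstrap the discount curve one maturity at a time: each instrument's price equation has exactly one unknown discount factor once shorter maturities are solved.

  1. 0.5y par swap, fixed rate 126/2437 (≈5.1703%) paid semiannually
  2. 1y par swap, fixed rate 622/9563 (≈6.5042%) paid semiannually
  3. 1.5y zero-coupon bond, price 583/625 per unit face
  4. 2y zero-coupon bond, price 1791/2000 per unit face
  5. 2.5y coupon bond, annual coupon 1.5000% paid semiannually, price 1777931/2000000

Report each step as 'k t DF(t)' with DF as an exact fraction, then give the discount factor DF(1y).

1 1/2 2437/2500
2 1 4689/5000
3 3/2 583/625
4 2 1791/2000
5 5/2 1709/2000
DF(1y) = 4689/5000 ≈ 0.937800

step 1 [0.5y] swap r/2=63/2437: DF=(1 − 63/2437·(0))/(1+63/2437) = 2437/2500 ≈ 0.974800
step 2 [1y] swap r/2=311/9563: DF=(1 − 311/9563·(0.974800))/(1+311/9563) = 4689/5000 ≈ 0.937800
step 3 [1.5y] zero: DF = P = 583/625 ≈ 0.932800
step 4 [2y] zero: DF = P = 1791/2000 ≈ 0.895500
step 5 [2.5y] bond c/2=3/400: DF=(1777931/2000000 − 3/400·(0.974800+0.937800+0.932800+0.895500))/(1+3/400) = 1709/2000 ≈ 0.854500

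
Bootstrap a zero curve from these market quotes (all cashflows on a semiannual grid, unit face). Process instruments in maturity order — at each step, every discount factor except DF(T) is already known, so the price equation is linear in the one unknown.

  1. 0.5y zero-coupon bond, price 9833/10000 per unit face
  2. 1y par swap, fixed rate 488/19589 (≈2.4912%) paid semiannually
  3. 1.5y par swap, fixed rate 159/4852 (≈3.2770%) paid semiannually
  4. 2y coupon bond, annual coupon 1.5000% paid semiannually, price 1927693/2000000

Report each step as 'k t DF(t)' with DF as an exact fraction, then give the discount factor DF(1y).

1 1/2 9833/10000
2 1 2439/2500
3 3/2 9523/10000
4 2 187/200
DF(1y) = 2439/2500 ≈ 0.975600

step 1 [0.5y] zero: DF = P = 9833/10000 ≈ 0.983300
step 2 [1y] swap r/2=244/19589: DF=(1 − 244/19589·(0.983300))/(1+244/19589) = 2439/2500 ≈ 0.975600
step 3 [1.5y] swap r/2=159/9704: DF=(1 − 159/9704·(0.983300+0.975600))/(1+159/9704) = 9523/10000 ≈ 0.952300
step 4 [2y] bond c/2=3/400: DF=(1927693/2000000 − 3/400·(0.983300+0.975600+0.952300))/(1+3/400) = 187/200 ≈ 0.935000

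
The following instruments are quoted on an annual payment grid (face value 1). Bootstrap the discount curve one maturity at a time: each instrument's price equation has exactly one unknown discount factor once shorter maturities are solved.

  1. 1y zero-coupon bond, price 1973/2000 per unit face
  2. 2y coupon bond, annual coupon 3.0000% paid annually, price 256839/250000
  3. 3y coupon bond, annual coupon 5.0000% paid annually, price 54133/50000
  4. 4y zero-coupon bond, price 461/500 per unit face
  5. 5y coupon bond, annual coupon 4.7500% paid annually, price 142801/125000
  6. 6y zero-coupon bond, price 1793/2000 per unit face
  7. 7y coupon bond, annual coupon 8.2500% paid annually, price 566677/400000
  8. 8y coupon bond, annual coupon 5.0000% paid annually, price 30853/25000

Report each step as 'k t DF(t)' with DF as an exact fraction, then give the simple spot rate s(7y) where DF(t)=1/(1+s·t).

step 1 [1y] zero: DF = P = 1973/2000 ≈ 0.986500
step 2 [2y] bond c/1=3/100: DF=(256839/250000 − 3/100·(0.986500))/(1+3/100) = 9687/10000 ≈ 0.968700
step 3 [3y] bond c/1=1/20: DF=(54133/50000 − 1/20·(0.986500+0.968700))/(1+1/20) = 469/500 ≈ 0.938000
step 4 [4y] zero: DF = P = 461/500 ≈ 0.922000
step 5 [5y] bond c/1=19/400: DF=(142801/125000 − 19/400·(0.986500+0.968700+0.938000+0.922000))/(1+19/400) = 1147/1250 ≈ 0.917600
step 6 [6y] zero: DF = P = 1793/2000 ≈ 0.896500
step 7 [7y] bond c/1=33/400: DF=(566677/400000 − 33/400·(0.986500+0.968700+0.938000+0.922000+0.917600+0.896500))/(1+33/400) = 8797/10000 ≈ 0.879700
step 8 [8y] bond c/1=1/20: DF=(30853/25000 − 1/20·(0.986500+0.968700+0.938000+0.922000+0.917600+0.896500+0.879700))/(1+1/20) = 4327/5000 ≈ 0.865400

1 1 1973/2000
2 2 9687/10000
3 3 469/500
4 4 461/500
5 5 1147/1250
6 6 1793/2000
7 7 8797/10000
8 8 4327/5000
s(7y) = (1/(8797/10000) − 1)/(7) = 1203/61579 ≈ 1.9536%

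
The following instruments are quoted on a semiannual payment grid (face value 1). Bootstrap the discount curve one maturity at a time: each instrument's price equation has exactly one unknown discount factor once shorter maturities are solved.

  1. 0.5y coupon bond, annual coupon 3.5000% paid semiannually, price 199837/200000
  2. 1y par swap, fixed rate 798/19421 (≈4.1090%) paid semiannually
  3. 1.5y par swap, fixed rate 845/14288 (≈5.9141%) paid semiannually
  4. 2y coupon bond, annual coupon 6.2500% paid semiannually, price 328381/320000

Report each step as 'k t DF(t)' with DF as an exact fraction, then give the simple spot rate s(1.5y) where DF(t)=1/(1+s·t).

1 1/2 491/500
2 1 9601/10000
3 3/2 1831/2000
4 2 1817/2000
s(1.5y) = (1/(1831/2000) − 1)/(3/2) = 338/5493 ≈ 6.1533%

step 1 [0.5y] bond c/2=7/400: DF=(199837/200000 − 7/400·(0))/(1+7/400) = 491/500 ≈ 0.982000
step 2 [1y] swap r/2=399/19421: DF=(1 − 399/19421·(0.982000))/(1+399/19421) = 9601/10000 ≈ 0.960100
step 3 [1.5y] swap r/2=845/28576: DF=(1 − 845/28576·(0.982000+0.960100))/(1+845/28576) = 1831/2000 ≈ 0.915500
step 4 [2y] bond c/2=1/32: DF=(328381/320000 − 1/32·(0.982000+0.960100+0.915500))/(1+1/32) = 1817/2000 ≈ 0.908500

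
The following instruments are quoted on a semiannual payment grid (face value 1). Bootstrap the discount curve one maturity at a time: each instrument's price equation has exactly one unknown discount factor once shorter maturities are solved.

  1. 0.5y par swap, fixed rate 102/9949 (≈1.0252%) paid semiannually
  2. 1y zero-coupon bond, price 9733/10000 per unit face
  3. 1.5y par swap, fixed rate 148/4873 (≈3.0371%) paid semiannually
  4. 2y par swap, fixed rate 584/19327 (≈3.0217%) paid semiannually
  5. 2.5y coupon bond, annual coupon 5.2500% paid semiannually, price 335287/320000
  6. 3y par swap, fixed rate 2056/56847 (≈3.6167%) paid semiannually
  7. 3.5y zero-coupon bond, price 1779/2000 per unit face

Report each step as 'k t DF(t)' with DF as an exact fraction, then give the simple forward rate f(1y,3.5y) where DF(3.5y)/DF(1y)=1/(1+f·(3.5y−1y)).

1 1/2 9949/10000
2 1 9733/10000
3 3/2 2389/2500
4 2 1177/1250
5 5/2 9221/10000
6 3 2243/2500
7 7/2 1779/2000
f(1y,3.5y) = ((9733/10000)/(1779/2000) − 1)/(5/2) = 1676/44475 ≈ 3.7684%

step 1 [0.5y] swap r/2=51/9949: DF=(1 − 51/9949·(0))/(1+51/9949) = 9949/10000 ≈ 0.994900
step 2 [1y] zero: DF = P = 9733/10000 ≈ 0.973300
step 3 [1.5y] swap r/2=74/4873: DF=(1 − 74/4873·(0.994900+0.973300))/(1+74/4873) = 2389/2500 ≈ 0.955600
step 4 [2y] swap r/2=292/19327: DF=(1 − 292/19327·(0.994900+0.973300+0.955600))/(1+292/19327) = 1177/1250 ≈ 0.941600
step 5 [2.5y] bond c/2=21/800: DF=(335287/320000 − 21/800·(0.994900+0.973300+0.955600+0.941600))/(1+21/800) = 9221/10000 ≈ 0.922100
step 6 [3y] swap r/2=1028/56847: DF=(1 − 1028/56847·(0.994900+0.973300+0.955600+0.941600+0.922100))/(1+1028/56847) = 2243/2500 ≈ 0.897200
step 7 [3.5y] zero: DF = P = 1779/2000 ≈ 0.889500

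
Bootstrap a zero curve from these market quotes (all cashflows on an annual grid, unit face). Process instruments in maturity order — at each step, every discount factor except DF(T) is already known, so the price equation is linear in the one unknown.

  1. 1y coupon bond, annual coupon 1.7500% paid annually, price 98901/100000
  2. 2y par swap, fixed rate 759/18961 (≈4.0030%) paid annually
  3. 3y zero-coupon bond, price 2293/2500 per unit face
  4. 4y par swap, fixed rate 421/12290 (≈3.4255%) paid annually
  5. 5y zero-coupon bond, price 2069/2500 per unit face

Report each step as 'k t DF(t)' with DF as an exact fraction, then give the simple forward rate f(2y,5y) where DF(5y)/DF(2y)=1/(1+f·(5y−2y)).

step 1 [1y] bond c/1=7/400: DF=(98901/100000 − 7/400·(0))/(1+7/400) = 243/250 ≈ 0.972000
step 2 [2y] swap r/1=759/18961: DF=(1 − 759/18961·(0.972000))/(1+759/18961) = 9241/10000 ≈ 0.924100
step 3 [3y] zero: DF = P = 2293/2500 ≈ 0.917200
step 4 [4y] swap r/1=421/12290: DF=(1 − 421/12290·(0.972000+0.924100+0.917200))/(1+421/12290) = 8737/10000 ≈ 0.873700
step 5 [5y] zero: DF = P = 2069/2500 ≈ 0.827600

1 1 243/250
2 2 9241/10000
3 3 2293/2500
4 4 8737/10000
5 5 2069/2500
f(2y,5y) = ((9241/10000)/(2069/2500) − 1)/(3) = 965/24828 ≈ 3.8867%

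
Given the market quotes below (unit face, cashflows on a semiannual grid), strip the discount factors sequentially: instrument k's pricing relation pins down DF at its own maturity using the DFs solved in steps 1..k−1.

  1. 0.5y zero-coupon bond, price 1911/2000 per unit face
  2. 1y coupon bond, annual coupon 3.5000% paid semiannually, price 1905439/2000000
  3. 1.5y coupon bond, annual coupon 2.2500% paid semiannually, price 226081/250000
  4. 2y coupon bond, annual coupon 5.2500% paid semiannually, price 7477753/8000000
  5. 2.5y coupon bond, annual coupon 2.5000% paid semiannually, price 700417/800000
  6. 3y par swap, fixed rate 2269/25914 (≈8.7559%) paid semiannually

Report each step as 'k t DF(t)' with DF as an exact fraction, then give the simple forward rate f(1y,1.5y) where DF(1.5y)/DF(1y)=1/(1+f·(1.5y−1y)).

1 1/2 1911/2000
2 1 9199/10000
3 3/2 4367/5000
4 2 1681/2000
5 5/2 2051/2500
6 3 7731/10000
f(1y,1.5y) = ((9199/10000)/(4367/5000) − 1)/(1/2) = 465/4367 ≈ 10.6480%

step 1 [0.5y] zero: DF = P = 1911/2000 ≈ 0.955500
step 2 [1y] bond c/2=7/400: DF=(1905439/2000000 − 7/400·(0.955500))/(1+7/400) = 9199/10000 ≈ 0.919900
step 3 [1.5y] bond c/2=9/800: DF=(226081/250000 − 9/800·(0.955500+0.919900))/(1+9/800) = 4367/5000 ≈ 0.873400
step 4 [2y] bond c/2=21/800: DF=(7477753/8000000 − 21/800·(0.955500+0.919900+0.873400))/(1+21/800) = 1681/2000 ≈ 0.840500
step 5 [2.5y] bond c/2=1/80: DF=(700417/800000 − 1/80·(0.955500+0.919900+0.873400+0.840500))/(1+1/80) = 2051/2500 ≈ 0.820400
step 6 [3y] swap r/2=2269/51828: DF=(1 − 2269/51828·(0.955500+0.919900+0.873400+0.840500+0.820400))/(1+2269/51828) = 7731/10000 ≈ 0.773100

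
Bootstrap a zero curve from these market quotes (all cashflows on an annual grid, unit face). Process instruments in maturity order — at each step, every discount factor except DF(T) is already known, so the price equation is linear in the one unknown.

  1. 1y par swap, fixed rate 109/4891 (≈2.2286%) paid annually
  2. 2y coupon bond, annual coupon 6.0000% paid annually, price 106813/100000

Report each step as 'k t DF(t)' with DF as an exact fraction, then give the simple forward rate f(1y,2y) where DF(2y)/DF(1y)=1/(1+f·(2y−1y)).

1 1 4891/5000
2 2 9523/10000
f(1y,2y) = ((4891/5000)/(9523/10000) − 1)/(1) = 259/9523 ≈ 2.7197%

step 1 [1y] swap r/1=109/4891: DF=(1 − 109/4891·(0))/(1+109/4891) = 4891/5000 ≈ 0.978200
step 2 [2y] bond c/1=3/50: DF=(106813/100000 − 3/50·(0.978200))/(1+3/50) = 9523/10000 ≈ 0.952300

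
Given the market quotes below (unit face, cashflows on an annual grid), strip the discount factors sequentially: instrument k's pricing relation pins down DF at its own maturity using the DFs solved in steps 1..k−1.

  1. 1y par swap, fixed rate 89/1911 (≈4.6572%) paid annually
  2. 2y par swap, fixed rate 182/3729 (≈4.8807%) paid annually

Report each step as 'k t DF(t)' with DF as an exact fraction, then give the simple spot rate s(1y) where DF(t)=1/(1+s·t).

1 1 1911/2000
2 2 909/1000
s(1y) = (1/(1911/2000) − 1)/(1) = 89/1911 ≈ 4.6572%

step 1 [1y] swap r/1=89/1911: DF=(1 − 89/1911·(0))/(1+89/1911) = 1911/2000 ≈ 0.955500
step 2 [2y] swap r/1=182/3729: DF=(1 − 182/3729·(0.955500))/(1+182/3729) = 909/1000 ≈ 0.909000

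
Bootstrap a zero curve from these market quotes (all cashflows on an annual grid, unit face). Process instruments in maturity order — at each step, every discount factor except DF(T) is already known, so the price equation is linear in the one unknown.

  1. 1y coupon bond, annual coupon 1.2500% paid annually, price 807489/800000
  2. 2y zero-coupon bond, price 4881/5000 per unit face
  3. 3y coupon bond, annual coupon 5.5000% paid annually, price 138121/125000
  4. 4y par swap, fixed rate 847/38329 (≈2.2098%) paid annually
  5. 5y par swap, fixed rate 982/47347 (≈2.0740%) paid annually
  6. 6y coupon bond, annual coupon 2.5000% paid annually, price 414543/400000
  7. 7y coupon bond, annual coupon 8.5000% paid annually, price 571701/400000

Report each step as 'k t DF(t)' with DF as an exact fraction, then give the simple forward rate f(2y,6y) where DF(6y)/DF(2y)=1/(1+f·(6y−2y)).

1 1 9969/10000
2 2 4881/5000
3 3 1889/2000
4 4 9153/10000
5 5 4509/5000
6 6 2239/2500
7 7 4381/5000
f(2y,6y) = ((4881/5000)/(2239/2500) − 1)/(4) = 403/17912 ≈ 2.2499%

step 1 [1y] bond c/1=1/80: DF=(807489/800000 − 1/80·(0))/(1+1/80) = 9969/10000 ≈ 0.996900
step 2 [2y] zero: DF = P = 4881/5000 ≈ 0.976200
step 3 [3y] bond c/1=11/200: DF=(138121/125000 − 11/200·(0.996900+0.976200))/(1+11/200) = 1889/2000 ≈ 0.944500
step 4 [4y] swap r/1=847/38329: DF=(1 − 847/38329·(0.996900+0.976200+0.944500))/(1+847/38329) = 9153/10000 ≈ 0.915300
step 5 [5y] swap r/1=982/47347: DF=(1 − 982/47347·(0.996900+0.976200+0.944500+0.915300))/(1+982/47347) = 4509/5000 ≈ 0.901800
step 6 [6y] bond c/1=1/40: DF=(414543/400000 − 1/40·(0.996900+0.976200+0.944500+0.915300+0.901800))/(1+1/40) = 2239/2500 ≈ 0.895600
step 7 [7y] bond c/1=17/200: DF=(571701/400000 − 17/200·(0.996900+0.976200+0.944500+0.915300+0.901800+0.895600))/(1+17/200) = 4381/5000 ≈ 0.876200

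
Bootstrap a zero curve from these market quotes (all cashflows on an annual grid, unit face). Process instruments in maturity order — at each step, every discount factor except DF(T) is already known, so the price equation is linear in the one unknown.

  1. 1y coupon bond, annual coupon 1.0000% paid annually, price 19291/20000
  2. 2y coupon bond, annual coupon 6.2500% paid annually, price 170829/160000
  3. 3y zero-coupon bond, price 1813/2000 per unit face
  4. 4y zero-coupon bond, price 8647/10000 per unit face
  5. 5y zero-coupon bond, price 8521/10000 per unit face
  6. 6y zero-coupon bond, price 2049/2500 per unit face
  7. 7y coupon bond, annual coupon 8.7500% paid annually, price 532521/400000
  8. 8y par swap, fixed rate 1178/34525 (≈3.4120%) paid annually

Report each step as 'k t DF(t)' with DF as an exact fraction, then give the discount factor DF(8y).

1 1 191/200
2 2 9487/10000
3 3 1813/2000
4 4 8647/10000
5 5 8521/10000
6 6 2049/2500
7 7 397/500
8 8 1911/2500
DF(8y) = 1911/2500 ≈ 0.764400

step 1 [1y] bond c/1=1/100: DF=(19291/20000 − 1/100·(0))/(1+1/100) = 191/200 ≈ 0.955000
step 2 [2y] bond c/1=1/16: DF=(170829/160000 − 1/16·(0.955000))/(1+1/16) = 9487/10000 ≈ 0.948700
step 3 [3y] zero: DF = P = 1813/2000 ≈ 0.906500
step 4 [4y] zero: DF = P = 8647/10000 ≈ 0.864700
step 5 [5y] zero: DF = P = 8521/10000 ≈ 0.852100
step 6 [6y] zero: DF = P = 2049/2500 ≈ 0.819600
step 7 [7y] bond c/1=7/80: DF=(532521/400000 − 7/80·(0.955000+0.948700+0.906500+0.864700+0.852100+0.819600))/(1+7/80) = 397/500 ≈ 0.794000
step 8 [8y] swap r/1=1178/34525: DF=(1 − 1178/34525·(0.955000+0.948700+0.906500+0.864700+0.852100+0.819600+0.794000))/(1+1178/34525) = 1911/2500 ≈ 0.764400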